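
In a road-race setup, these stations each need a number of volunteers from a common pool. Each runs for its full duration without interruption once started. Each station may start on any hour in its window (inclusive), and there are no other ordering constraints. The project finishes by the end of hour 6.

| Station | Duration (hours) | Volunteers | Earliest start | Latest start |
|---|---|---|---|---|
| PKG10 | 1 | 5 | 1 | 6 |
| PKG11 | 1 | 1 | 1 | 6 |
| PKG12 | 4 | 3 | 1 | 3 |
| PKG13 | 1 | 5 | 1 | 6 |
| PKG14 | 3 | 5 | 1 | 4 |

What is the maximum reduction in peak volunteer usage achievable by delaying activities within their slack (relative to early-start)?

11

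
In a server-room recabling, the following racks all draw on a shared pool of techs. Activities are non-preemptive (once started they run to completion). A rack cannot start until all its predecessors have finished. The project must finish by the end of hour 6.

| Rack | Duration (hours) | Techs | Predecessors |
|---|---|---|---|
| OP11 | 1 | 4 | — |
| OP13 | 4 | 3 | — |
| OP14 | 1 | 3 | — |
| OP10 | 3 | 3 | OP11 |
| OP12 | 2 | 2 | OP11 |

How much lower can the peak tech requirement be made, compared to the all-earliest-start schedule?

4

Early-start peak: h1:10  h2:8  h3:8  h4:6  h5:0  h6:0 ⇒ 10.
Leveled (OP11@1, OP13@2, OP14@6, OP10@2, OP12@5): h1:4  h2:6  h3:6  h4:6  h5:5  h6:5 ⇒ 6.
Reduction 10 − 6 = 4.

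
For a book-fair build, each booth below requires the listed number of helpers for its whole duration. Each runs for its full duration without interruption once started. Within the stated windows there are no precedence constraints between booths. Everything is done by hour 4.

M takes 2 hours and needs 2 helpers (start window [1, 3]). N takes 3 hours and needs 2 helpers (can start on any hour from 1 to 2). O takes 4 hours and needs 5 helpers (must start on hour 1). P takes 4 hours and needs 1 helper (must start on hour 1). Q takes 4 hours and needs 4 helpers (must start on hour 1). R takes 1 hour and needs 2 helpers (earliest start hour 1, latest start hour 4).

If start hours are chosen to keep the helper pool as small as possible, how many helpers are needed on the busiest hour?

14

Early-start (M@1, N@1, O@1, P@1, Q@1, R@1) gives peak 16: h1:16  h2:14  h3:12  h4:10.
Shift R→3.
Schedule M@1, N@1, O@1, P@1, Q@1, R@3: h1:14  h2:14  h3:14  h4:10 — peak 14.
No arrangement of the 24 feasible schedules does better.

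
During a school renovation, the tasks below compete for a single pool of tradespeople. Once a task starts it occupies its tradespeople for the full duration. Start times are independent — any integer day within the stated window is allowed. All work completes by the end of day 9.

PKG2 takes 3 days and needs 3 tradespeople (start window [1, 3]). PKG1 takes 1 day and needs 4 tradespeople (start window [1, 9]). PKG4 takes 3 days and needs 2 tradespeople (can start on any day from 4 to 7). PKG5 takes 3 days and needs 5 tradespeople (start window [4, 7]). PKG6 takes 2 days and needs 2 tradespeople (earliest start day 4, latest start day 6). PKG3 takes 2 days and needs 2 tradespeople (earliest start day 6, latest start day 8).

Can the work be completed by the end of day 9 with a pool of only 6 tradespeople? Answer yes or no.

The minimum achievable peak is 7; 6 < 7, so no feasible schedule stays within the cap.

no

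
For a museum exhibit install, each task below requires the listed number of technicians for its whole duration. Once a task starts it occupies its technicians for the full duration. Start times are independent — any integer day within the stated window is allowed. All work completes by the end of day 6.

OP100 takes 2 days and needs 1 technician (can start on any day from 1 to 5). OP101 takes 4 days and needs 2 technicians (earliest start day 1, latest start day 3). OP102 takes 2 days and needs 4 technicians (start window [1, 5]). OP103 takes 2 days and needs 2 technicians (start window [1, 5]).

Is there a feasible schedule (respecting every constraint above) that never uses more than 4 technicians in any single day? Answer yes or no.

yes

Schedule OP100@1, OP101@1, OP102@5, OP103@3: d1:3  d2:3  d3:4  d4:4  d5:4  d6:4 — peak 4 ≤ 4.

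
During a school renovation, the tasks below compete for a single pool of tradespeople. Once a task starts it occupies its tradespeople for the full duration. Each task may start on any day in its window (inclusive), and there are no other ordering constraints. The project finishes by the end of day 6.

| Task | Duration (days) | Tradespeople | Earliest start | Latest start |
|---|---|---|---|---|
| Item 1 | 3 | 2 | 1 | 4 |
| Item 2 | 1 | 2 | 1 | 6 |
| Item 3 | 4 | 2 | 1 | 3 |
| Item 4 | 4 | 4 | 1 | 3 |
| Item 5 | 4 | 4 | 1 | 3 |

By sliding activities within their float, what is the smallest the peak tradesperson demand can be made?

Early-start (Item 1@1, Item 2@1, Item 3@1, Item 4@1, Item 5@1) gives peak 14: d1:14  d2:12  d3:12  d4:10  d5:0  d6:0.
Shift Item 5→2.
Schedule Item 1@1, Item 2@1, Item 3@1, Item 4@1, Item 5@2: d1:10  d2:12  d3:12  d4:10  d5:4  d6:0 — peak 12.

12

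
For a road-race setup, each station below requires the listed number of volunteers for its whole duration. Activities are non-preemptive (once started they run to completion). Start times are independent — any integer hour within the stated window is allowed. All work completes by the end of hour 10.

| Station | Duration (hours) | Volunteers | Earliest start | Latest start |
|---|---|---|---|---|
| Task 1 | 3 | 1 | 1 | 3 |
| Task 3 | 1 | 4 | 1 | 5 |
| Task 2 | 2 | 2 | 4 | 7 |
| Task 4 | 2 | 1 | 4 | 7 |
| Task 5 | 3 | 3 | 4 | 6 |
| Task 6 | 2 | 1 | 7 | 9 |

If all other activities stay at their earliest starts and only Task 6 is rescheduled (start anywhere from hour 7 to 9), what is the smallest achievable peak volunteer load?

6

Task 6@7: h1:5  h2:1  h3:1  h4:6  h5:6  h6:3  h7:1  h8:1  h9:0  h10:0 → peak 6
Task 6@8: h1:5  h2:1  h3:1  h4:6  h5:6  h6:3  h7:0  h8:1  h9:1  h10:0 → peak 6
Task 6@9: h1:5  h2:1  h3:1  h4:6  h5:6  h6:3  h7:0  h8:0  h9:1  h10:1 → peak 6
Best is Task 6@7, peak 6.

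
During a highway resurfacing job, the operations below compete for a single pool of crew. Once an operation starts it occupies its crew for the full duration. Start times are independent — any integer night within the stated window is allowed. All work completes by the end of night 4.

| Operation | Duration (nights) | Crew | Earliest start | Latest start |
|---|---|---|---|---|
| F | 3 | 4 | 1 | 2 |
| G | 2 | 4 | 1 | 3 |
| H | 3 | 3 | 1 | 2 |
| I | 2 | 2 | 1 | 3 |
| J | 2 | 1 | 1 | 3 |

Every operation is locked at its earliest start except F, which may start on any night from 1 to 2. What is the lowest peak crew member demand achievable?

14

F@1: n1:14  n2:14  n3:7  n4:0 → peak 14
F@2: n1:10  n2:14  n3:7  n4:4 → peak 14
Best is F@1, peak 14.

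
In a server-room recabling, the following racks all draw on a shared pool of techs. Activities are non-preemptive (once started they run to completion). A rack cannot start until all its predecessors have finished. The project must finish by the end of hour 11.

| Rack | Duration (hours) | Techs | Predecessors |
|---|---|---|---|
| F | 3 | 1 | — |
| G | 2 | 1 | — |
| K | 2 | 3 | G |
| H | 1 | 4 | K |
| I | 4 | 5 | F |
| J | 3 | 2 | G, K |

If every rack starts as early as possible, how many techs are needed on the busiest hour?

Early-start schedule: F@1, G@1, K@3, H@5, I@4, J@5.
Load per hour: hour 1: 2, hour 2: 2, hour 3: 4, hour 4: 8, hour 5: 11, hour 6: 7, hour 7: 7, hour 8: 0, hour 9: 0, hour 10: 0, hour 11: 0.
Peak is 11.

11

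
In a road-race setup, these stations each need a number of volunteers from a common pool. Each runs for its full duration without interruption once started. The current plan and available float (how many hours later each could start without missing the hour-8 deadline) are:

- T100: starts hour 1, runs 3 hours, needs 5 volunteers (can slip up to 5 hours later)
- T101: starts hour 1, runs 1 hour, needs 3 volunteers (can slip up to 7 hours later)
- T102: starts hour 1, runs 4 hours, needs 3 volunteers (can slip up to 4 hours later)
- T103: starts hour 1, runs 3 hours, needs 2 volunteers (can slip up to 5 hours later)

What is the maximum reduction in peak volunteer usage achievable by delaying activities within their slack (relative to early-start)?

Early-start peak: h1:13  h2:10  h3:10  h4:3  h5:0  h6:0  h7:0  h8:0 ⇒ 13.
Leveled (T100@1, T101@4, T102@5, T103@4): h1:5  h2:5  h3:5  h4:5  h5:5  h6:5  h7:3  h8:3 ⇒ 5.
Reduction 13 − 5 = 8.

8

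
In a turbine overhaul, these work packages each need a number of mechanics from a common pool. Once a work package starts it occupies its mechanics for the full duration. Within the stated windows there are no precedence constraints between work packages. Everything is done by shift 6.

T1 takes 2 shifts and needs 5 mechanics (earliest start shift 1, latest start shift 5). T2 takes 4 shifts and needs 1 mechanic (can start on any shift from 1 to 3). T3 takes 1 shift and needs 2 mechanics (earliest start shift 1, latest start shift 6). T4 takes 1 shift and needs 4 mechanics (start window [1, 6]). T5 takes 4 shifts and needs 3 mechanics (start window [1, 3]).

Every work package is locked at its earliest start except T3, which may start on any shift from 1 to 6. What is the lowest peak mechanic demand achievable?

T3@1: s1:15  s2:9  s3:4  s4:4  s5:0  s6:0 → peak 15
T3@2: s1:13  s2:11  s3:4  s4:4  s5:0  s6:0 → peak 13
T3@3: s1:13  s2:9  s3:6  s4:4  s5:0  s6:0 → peak 13
T3@4: s1:13  s2:9  s3:4  s4:6  s5:0  s6:0 → peak 13
T3@5: s1:13  s2:9  s3:4  s4:4  s5:2  s6:0 → peak 13
T3@6: s1:13  s2:9  s3:4  s4:4  s5:0  s6:2 → peak 13
Best is T3@2, peak 13.

13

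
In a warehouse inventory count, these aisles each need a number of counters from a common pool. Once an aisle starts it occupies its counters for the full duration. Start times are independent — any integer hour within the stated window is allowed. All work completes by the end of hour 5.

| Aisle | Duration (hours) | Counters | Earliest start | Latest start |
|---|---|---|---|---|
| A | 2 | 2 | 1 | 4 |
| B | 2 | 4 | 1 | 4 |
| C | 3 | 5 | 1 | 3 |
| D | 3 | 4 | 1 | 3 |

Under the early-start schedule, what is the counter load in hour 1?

At early start, hour 1 has: A, B, C, D.
Demand: 2 + 4 + 5 + 4 = 15.

15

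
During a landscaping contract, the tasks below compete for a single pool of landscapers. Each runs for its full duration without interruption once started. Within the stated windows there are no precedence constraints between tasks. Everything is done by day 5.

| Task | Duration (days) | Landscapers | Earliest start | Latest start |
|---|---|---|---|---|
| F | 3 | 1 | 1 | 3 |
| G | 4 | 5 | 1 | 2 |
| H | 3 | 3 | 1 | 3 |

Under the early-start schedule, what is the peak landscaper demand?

9

Early-start schedule: F@1, G@1, H@1.
Load per day: day 1: 9, day 2: 9, day 3: 9, day 4: 5, day 5: 0.
Peak is 9.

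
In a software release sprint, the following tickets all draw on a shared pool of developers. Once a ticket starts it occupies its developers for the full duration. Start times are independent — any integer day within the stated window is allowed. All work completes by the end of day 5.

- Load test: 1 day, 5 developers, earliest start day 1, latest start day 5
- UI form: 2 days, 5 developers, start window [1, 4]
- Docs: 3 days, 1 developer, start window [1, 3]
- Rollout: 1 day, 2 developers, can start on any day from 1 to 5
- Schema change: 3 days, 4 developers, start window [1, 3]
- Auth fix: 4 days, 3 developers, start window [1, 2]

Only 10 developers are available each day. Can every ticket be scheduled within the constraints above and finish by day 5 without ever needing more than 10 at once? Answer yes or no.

Schedule Load test@1, UI form@4, Docs@3, Rollout@2, Schema change@1, Auth fix@2: d1:9  d2:9  d3:8  d4:9  d5:9 — peak 9 ≤ 10.

yes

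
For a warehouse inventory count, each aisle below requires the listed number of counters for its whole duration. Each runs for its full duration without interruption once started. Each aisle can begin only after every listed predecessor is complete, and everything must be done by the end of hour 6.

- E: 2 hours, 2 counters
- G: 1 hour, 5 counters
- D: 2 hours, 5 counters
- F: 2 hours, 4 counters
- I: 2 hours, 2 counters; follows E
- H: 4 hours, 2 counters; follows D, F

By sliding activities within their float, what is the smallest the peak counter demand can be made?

Early-start (E@1, G@1, D@1, F@1, I@3, H@3) gives peak 16: h1:16  h2:11  h3:4  h4:4  h5:2  h6:2.
Shift E→3, G→3, I→5.
Schedule E@3, G@3, D@1, F@1, I@5, H@3: h1:9  h2:9  h3:9  h4:4  h5:4  h6:4 — peak 9.

9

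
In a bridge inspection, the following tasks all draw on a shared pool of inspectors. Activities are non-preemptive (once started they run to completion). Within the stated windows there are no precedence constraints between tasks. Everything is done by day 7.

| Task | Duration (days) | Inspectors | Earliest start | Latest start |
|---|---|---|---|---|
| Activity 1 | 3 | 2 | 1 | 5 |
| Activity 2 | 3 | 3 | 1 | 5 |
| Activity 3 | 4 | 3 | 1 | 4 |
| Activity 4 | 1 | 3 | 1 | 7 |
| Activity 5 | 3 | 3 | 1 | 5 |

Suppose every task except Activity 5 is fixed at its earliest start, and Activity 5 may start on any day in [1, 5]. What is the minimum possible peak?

11

Activity 5@1: d1:14  d2:11  d3:11  d4:3  d5:0  d6:0  d7:0 → peak 14
Activity 5@2: d1:11  d2:11  d3:11  d4:6  d5:0  d6:0  d7:0 → peak 11
Activity 5@3: d1:11  d2:8  d3:11  d4:6  d5:3  d6:0  d7:0 → peak 11
Activity 5@4: d1:11  d2:8  d3:8  d4:6  d5:3  d6:3  d7:0 → peak 11
Activity 5@5: d1:11  d2:8  d3:8  d4:3  d5:3  d6:3  d7:3 → peak 11
Best is Activity 5@2, peak 11.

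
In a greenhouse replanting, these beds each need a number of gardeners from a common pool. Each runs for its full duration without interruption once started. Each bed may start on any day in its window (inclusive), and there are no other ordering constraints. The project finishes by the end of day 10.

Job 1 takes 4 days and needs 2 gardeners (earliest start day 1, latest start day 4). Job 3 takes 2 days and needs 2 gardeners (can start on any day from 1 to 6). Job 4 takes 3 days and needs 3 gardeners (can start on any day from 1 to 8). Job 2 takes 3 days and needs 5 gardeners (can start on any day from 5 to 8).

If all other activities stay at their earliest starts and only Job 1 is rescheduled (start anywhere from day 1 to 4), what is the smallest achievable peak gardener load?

Job 1@1: d1:7  d2:7  d3:5  d4:2  d5:5  d6:5  d7:5  d8:0  d9:0  d10:0 → peak 7
Job 1@2: d1:5  d2:7  d3:5  d4:2  d5:7  d6:5  d7:5  d8:0  d9:0  d10:0 → peak 7
Job 1@3: d1:5  d2:5  d3:5  d4:2  d5:7  d6:7  d7:5  d8:0  d9:0  d10:0 → peak 7
Job 1@4: d1:5  d2:5  d3:3  d4:2  d5:7  d6:7  d7:7  d8:0  d9:0  d10:0 → peak 7
Best is Job 1@1, peak 7.

7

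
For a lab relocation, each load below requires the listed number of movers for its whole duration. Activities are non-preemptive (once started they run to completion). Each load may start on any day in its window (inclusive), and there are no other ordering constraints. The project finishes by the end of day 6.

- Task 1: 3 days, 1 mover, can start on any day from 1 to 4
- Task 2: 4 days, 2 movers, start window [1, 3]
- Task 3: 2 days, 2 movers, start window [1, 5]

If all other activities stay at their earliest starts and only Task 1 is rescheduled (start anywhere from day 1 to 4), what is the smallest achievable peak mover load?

4

Task 1@1: d1:5  d2:5  d3:3  d4:2  d5:0  d6:0 → peak 5
Task 1@2: d1:4  d2:5  d3:3  d4:3  d5:0  d6:0 → peak 5
Task 1@3: d1:4  d2:4  d3:3  d4:3  d5:1  d6:0 → peak 4
Task 1@4: d1:4  d2:4  d3:2  d4:3  d5:1  d6:1 → peak 4
Best is Task 1@3, peak 4.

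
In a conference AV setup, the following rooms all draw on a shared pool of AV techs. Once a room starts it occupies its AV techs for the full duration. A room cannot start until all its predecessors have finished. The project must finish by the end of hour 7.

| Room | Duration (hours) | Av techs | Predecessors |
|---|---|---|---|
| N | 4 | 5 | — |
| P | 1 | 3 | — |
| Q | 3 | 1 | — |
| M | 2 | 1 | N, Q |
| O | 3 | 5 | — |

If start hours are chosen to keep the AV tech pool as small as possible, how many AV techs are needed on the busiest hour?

Early-start (N@1, P@1, Q@1, M@5, O@1) gives peak 14: h1:14  h2:11  h3:11  h4:5  h5:1  h6:1  h7:0.
Shift Q→2, O→5.
Schedule N@1, P@1, Q@2, M@5, O@5: h1:8  h2:6  h3:6  h4:6  h5:6  h6:6  h7:5 — peak 8.

8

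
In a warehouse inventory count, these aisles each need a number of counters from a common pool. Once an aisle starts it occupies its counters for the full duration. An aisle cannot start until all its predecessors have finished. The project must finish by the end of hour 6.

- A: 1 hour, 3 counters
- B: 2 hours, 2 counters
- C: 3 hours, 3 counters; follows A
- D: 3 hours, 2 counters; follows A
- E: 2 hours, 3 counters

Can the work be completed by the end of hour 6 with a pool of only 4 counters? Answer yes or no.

Total counter-hours = 28; over 6 hours the average is 28/6 > 4, so some hour must exceed 4.

no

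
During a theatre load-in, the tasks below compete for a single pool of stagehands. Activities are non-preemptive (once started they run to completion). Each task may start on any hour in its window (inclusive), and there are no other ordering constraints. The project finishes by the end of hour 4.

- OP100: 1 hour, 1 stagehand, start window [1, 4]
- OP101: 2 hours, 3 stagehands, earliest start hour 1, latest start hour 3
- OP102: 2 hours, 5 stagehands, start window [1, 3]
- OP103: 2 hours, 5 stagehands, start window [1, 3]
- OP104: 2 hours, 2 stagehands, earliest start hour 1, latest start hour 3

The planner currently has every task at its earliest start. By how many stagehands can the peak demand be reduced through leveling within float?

8

Early-start peak: h1:16  h2:15  h3:0  h4:0 ⇒ 16.
Leveled (OP100@1, OP101@3, OP102@1, OP103@3, OP104@1): h1:8  h2:7  h3:8  h4:8 ⇒ 8.
Reduction 16 − 8 = 8.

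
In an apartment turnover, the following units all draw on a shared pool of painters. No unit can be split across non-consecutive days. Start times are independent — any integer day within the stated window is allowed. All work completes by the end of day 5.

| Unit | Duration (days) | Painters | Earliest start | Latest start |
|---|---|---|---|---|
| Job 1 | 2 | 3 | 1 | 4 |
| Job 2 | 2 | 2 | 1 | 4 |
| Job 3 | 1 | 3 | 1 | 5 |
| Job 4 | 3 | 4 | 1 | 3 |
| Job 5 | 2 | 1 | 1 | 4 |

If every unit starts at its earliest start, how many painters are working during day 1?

13

At early start, day 1 has: Job 1, Job 2, Job 3, Job 4, Job 5.
Demand: 3 + 2 + 3 + 4 + 1 = 13.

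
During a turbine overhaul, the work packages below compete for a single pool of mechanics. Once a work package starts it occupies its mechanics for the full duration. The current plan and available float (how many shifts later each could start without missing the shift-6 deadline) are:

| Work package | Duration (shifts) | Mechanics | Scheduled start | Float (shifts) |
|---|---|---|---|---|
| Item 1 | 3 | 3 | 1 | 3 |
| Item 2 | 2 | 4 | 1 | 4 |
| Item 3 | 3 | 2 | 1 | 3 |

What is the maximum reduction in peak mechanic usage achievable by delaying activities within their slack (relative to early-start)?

Early-start peak: s1:9  s2:9  s3:5  s4:0  s5:0  s6:0 ⇒ 9.
Leveled (Item 1@1, Item 2@4, Item 3@1): s1:5  s2:5  s3:5  s4:4  s5:4  s6:0 ⇒ 5.
Reduction 9 − 5 = 4.

4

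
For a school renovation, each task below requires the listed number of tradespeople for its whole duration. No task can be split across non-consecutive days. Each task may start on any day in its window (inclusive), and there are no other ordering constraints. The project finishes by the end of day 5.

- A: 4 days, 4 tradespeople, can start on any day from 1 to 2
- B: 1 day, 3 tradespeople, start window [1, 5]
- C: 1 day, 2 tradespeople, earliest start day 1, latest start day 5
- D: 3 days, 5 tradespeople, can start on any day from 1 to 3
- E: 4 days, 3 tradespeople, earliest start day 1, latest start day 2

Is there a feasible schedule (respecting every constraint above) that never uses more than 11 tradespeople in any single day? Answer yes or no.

no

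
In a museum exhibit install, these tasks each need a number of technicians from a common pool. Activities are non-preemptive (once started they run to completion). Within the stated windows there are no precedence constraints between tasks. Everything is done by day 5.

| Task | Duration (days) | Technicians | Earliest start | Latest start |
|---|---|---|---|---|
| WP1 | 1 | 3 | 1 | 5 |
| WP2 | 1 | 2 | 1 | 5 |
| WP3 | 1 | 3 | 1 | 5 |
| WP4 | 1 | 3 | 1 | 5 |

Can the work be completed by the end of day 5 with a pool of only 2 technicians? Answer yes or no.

no

Total technician-days = 11; over 5 days the average is 11/5 > 2, so some day must exceed 2.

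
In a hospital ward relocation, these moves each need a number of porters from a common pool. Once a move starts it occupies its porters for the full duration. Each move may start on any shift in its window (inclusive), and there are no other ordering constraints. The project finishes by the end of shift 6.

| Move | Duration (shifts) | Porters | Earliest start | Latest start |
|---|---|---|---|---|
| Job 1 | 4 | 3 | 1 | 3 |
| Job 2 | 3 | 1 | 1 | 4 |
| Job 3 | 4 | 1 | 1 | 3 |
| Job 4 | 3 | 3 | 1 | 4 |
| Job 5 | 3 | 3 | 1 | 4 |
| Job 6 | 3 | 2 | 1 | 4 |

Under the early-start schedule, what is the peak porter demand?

13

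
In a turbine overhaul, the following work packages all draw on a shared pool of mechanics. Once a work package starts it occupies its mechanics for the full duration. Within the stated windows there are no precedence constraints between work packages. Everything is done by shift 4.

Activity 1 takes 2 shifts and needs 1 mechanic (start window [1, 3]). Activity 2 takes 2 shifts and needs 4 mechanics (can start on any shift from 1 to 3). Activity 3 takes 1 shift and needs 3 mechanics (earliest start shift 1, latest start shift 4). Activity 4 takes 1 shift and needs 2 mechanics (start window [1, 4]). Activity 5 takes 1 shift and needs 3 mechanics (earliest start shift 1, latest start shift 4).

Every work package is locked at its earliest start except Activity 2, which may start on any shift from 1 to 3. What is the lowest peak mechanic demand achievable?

9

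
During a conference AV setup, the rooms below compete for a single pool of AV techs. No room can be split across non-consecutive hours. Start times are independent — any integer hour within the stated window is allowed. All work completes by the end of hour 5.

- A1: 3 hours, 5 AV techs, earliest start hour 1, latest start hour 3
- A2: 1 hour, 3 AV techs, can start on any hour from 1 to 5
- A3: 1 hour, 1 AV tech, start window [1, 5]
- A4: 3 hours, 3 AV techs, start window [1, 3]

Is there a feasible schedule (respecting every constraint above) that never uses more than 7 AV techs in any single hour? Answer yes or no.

no

The minimum achievable peak is 8; 7 < 8, so no feasible schedule stays within the cap.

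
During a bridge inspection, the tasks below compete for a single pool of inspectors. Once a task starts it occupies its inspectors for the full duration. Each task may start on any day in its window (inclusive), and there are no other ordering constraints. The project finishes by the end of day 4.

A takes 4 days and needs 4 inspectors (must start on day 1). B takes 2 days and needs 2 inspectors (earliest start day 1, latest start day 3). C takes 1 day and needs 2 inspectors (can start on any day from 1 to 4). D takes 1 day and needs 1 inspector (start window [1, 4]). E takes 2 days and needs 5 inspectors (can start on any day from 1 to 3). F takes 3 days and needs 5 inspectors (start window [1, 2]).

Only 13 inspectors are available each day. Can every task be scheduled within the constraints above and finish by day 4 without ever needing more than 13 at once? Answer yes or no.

no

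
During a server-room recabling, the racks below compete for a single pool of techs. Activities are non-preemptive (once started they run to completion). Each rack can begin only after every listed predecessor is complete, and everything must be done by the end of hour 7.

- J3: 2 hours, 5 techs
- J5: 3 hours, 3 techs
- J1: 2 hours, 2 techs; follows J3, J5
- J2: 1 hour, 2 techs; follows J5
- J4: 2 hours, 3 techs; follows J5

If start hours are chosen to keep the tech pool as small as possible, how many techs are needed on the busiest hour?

7

Early-start (J3@1, J5@1, J1@4, J2@4, J4@4) gives peak 8: h1:8  h2:8  h3:3  h4:7  h5:5  h6:0  h7:0.
Shift J5→3, J1→6, J2→6, J4→6.
Schedule J3@1, J5@3, J1@6, J2@6, J4@6: h1:5  h2:5  h3:3  h4:3  h5:3  h6:7  h7:5 — peak 7.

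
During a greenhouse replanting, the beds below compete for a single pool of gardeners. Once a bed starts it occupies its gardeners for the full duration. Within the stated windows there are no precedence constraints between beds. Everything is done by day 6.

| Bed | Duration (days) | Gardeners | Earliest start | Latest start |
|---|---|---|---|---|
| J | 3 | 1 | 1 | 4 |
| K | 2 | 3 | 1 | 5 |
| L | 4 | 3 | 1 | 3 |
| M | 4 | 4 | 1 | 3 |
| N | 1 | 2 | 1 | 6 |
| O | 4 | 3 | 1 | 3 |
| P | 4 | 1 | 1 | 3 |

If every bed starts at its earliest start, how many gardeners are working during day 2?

At early start, day 2 has: J, K, L, M, O, P.
Demand: 1 + 3 + 3 + 4 + 3 + 1 = 15.

15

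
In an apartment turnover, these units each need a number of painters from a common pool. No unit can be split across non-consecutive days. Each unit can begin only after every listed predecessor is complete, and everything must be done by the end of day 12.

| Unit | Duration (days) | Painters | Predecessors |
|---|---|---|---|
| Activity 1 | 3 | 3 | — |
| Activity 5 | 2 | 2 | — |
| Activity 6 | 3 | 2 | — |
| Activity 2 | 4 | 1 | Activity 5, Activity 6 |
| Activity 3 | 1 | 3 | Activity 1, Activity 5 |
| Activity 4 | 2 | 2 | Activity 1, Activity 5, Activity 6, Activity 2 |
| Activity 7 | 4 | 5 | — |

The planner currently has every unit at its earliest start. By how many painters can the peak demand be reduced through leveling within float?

6

Early-start peak: d1:12  d2:12  d3:10  d4:9  d5:1  d6:1  d7:1  d8:2  d9:2  d10:0  d11:0  d12:0 ⇒ 12.
Leveled (Activity 1@1, Activity 5@1, Activity 6@3, Activity 2@6, Activity 3@4, Activity 4@10, Activity 7@6): d1:5  d2:5  d3:5  d4:5  d5:2  d6:6  d7:6  d8:6  d9:6  d10:2  d11:2  d12:0 ⇒ 6.
Reduction 12 − 6 = 6.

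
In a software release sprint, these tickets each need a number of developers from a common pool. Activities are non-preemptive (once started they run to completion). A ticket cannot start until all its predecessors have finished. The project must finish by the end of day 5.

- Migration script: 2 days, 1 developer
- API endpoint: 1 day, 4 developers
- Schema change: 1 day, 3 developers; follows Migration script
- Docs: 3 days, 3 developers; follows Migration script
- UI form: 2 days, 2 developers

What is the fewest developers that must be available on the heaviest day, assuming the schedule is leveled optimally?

6

Early-start (Migration script@1, API endpoint@1, Schema change@3, Docs@3, UI form@1) gives peak 7: d1:7  d2:3  d3:6  d4:3  d5:3.
Shift UI form→4.
Schedule Migration script@1, API endpoint@1, Schema change@3, Docs@3, UI form@4: d1:5  d2:1  d3:6  d4:5  d5:5 — peak 6.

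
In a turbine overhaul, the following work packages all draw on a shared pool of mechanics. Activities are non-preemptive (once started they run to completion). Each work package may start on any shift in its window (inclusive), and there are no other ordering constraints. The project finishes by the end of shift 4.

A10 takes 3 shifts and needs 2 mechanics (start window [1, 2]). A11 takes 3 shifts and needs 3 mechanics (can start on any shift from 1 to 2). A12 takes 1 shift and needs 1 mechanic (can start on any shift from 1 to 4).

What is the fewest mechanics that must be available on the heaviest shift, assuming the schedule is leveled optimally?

Early-start (A10@1, A11@1, A12@1) gives peak 6: s1:6  s2:5  s3:5  s4:0.
Shift A12→4.
Schedule A10@1, A11@1, A12@4: s1:5  s2:5  s3:5  s4:1 — peak 5.
No arrangement of the 16 feasible schedules does better.

5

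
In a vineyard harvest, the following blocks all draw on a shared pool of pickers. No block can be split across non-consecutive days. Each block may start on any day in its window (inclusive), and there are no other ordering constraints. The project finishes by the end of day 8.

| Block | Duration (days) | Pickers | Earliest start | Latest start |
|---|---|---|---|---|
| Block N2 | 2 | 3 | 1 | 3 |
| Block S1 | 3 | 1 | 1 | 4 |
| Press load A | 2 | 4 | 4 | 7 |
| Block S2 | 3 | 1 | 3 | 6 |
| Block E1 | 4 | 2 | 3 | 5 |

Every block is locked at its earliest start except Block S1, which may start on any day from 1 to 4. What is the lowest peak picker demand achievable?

7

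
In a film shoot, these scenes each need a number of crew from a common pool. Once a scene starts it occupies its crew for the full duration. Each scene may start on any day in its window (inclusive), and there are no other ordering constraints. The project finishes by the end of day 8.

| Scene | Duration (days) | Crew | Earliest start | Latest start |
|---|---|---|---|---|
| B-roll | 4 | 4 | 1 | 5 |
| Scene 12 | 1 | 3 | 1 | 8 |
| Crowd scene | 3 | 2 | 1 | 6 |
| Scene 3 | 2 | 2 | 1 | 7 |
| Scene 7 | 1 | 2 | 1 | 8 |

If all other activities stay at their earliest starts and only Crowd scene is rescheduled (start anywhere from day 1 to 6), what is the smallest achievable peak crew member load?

Crowd scene@1: d1:13  d2:8  d3:6  d4:4  d5:0  d6:0  d7:0  d8:0 → peak 13
Crowd scene@2: d1:11  d2:8  d3:6  d4:6  d5:0  d6:0  d7:0  d8:0 → peak 11
Crowd scene@3: d1:11  d2:6  d3:6  d4:6  d5:2  d6:0  d7:0  d8:0 → peak 11
Crowd scene@4: d1:11  d2:6  d3:4  d4:6  d5:2  d6:2  d7:0  d8:0 → peak 11
Crowd scene@5: d1:11  d2:6  d3:4  d4:4  d5:2  d6:2  d7:2  d8:0 → peak 11
Crowd scene@6: d1:11  d2:6  d3:4  d4:4  d5:0  d6:2  d7:2  d8:2 → peak 11
Best is Crowd scene@2, peak 11.

11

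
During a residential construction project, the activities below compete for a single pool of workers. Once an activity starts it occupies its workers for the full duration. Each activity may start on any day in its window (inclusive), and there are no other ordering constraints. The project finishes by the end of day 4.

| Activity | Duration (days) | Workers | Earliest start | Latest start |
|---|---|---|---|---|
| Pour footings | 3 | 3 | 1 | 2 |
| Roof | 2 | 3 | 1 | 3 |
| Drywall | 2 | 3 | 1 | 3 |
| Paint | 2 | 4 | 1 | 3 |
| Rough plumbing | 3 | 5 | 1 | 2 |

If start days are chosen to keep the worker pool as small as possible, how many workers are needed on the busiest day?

14

Early-start (Pour footings@1, Roof@1, Drywall@1, Paint@1, Rough plumbing@1) gives peak 18: d1:18  d2:18  d3:8  d4:0.
Shift Paint→3.
Schedule Pour footings@1, Roof@1, Drywall@1, Paint@3, Rough plumbing@1: d1:14  d2:14  d3:12  d4:4 — peak 14.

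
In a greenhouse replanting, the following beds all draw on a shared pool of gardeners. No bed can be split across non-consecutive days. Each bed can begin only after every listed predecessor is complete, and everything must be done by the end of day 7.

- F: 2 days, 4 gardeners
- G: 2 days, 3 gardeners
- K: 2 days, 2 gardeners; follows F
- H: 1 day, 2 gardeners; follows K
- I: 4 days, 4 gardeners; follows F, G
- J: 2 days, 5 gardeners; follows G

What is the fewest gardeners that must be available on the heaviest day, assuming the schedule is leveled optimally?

9

Early-start (F@1, G@1, K@3, H@5, I@3, J@3) gives peak 11: d1:7  d2:7  d3:11  d4:11  d5:6  d6:4  d7:0.
Shift J→6.
Schedule F@1, G@1, K@3, H@5, I@3, J@6: d1:7  d2:7  d3:6  d4:6  d5:6  d6:9  d7:5 — peak 9.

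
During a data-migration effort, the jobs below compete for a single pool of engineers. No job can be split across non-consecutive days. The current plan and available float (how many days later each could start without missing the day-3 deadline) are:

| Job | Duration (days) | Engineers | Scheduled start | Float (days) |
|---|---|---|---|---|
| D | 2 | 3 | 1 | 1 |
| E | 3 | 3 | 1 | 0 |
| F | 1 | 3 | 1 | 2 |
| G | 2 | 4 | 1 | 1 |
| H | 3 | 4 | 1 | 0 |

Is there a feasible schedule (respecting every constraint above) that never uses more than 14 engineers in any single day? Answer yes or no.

yes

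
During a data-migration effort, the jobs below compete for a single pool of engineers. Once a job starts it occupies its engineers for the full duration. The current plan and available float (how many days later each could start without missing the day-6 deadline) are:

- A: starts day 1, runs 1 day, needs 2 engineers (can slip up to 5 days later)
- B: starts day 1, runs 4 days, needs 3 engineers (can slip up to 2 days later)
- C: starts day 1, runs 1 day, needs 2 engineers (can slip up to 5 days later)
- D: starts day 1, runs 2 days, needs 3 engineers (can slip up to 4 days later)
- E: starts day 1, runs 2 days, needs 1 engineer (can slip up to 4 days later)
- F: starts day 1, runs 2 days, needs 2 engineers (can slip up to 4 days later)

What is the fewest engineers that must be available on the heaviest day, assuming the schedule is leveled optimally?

5

Early-start (A@1, B@1, C@1, D@1, E@1, F@1) gives peak 13: d1:13  d2:9  d3:3  d4:3  d5:0  d6:0.
Shift C→2, D→5, E→3, F→5.
Schedule A@1, B@1, C@2, D@5, E@3, F@5: d1:5  d2:5  d3:4  d4:4  d5:5  d6:5 — peak 5.
Total engineer-days = 28 over 6 days ⇒ peak ≥ ⌈28/6⌉ = 5, so 5 is optimal.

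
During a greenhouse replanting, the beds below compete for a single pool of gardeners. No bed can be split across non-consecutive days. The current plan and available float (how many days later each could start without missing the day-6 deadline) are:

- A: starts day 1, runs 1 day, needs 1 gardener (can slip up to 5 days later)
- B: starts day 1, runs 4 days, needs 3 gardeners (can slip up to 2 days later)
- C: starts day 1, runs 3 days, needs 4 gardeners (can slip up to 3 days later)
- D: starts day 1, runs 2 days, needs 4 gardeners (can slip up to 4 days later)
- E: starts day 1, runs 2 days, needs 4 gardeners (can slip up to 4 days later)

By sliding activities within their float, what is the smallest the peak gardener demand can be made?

Early-start (A@1, B@1, C@1, D@1, E@1) gives peak 16: d1:16  d2:15  d3:7  d4:3  d5:0  d6:0.
Shift D→4, E→5.
Schedule A@1, B@1, C@1, D@4, E@5: d1:8  d2:7  d3:7  d4:7  d5:8  d6:4 — peak 8.

8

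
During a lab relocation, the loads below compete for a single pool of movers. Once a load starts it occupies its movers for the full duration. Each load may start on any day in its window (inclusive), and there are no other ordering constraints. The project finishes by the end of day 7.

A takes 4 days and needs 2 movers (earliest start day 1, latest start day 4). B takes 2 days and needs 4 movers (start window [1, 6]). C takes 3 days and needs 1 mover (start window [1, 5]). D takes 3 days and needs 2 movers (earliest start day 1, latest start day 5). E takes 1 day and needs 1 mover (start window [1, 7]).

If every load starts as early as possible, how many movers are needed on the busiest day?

Early-start schedule: A@1, B@1, C@1, D@1, E@1.
Load per day: day 1: 10, day 2: 9, day 3: 5, day 4: 2, day 5: 0, day 6: 0, day 7: 0.
Peak is 10.

10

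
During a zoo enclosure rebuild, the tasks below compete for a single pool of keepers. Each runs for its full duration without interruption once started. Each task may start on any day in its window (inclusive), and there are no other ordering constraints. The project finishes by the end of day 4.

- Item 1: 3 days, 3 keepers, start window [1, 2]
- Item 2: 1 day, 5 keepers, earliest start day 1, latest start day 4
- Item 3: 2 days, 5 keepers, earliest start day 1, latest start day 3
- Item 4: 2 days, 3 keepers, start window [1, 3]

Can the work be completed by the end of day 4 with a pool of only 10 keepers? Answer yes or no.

yes

Schedule Item 1@1, Item 2@4, Item 3@1, Item 4@3: d1:8  d2:8  d3:6  d4:8 — peak 8 ≤ 10.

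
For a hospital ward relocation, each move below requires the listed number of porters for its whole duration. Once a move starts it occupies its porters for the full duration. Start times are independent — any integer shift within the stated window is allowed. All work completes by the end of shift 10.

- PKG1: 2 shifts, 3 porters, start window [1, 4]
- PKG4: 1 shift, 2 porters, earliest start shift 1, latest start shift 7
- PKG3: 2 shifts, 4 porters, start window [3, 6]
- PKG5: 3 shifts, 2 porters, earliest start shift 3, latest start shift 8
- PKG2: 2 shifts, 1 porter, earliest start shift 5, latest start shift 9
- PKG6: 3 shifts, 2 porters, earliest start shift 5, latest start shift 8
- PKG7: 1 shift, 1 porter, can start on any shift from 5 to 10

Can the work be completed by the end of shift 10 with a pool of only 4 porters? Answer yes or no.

yes

Schedule PKG1@1, PKG4@3, PKG3@4, PKG5@6, PKG2@6, PKG6@8, PKG7@6: s1:3  s2:3  s3:2  s4:4  s5:4  s6:4  s7:3  s8:4  s9:2  s10:2 — peak 4 ≤ 4.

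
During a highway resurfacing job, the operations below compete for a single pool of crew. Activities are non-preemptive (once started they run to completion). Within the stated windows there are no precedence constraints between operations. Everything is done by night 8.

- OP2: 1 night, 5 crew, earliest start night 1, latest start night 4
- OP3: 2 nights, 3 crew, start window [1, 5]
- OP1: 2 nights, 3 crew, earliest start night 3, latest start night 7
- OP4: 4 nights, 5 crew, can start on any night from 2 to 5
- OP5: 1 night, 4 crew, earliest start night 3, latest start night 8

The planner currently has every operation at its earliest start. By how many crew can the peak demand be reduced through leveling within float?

Early-start peak: n1:8  n2:8  n3:12  n4:8  n5:5  n6:0  n7:0  n8:0 ⇒ 12.
Leveled (OP2@1, OP3@2, OP1@3, OP4@5, OP5@4): n1:5  n2:3  n3:6  n4:7  n5:5  n6:5  n7:5  n8:5 ⇒ 7.
Reduction 12 − 7 = 5.

5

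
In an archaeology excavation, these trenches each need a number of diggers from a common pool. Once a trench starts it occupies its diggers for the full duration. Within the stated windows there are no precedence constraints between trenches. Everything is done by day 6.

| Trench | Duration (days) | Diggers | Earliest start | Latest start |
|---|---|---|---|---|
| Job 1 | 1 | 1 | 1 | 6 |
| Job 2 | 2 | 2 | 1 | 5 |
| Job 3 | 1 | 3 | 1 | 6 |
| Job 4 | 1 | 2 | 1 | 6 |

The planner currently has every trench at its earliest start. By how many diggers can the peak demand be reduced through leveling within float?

5

Early-start peak: d1:8  d2:2  d3:0  d4:0  d5:0  d6:0 ⇒ 8.
Leveled (Job 1@1, Job 2@1, Job 3@3, Job 4@4): d1:3  d2:2  d3:3  d4:2  d5:0  d6:0 ⇒ 3.
Reduction 8 − 3 = 5.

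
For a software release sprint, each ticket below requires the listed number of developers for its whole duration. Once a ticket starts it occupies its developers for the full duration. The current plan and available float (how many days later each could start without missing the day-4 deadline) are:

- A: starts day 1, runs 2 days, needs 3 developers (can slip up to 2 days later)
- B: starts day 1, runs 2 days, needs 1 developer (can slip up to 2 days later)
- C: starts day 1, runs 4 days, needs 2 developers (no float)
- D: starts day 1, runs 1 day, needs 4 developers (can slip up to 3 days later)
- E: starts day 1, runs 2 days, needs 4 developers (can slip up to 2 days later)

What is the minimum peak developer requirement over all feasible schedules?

9

Early-start (A@1, B@1, C@1, D@1, E@1) gives peak 14: d1:14  d2:10  d3:2  d4:2.
Shift B→2, E→3.
Schedule A@1, B@2, C@1, D@1, E@3: d1:9  d2:6  d3:7  d4:6 — peak 9.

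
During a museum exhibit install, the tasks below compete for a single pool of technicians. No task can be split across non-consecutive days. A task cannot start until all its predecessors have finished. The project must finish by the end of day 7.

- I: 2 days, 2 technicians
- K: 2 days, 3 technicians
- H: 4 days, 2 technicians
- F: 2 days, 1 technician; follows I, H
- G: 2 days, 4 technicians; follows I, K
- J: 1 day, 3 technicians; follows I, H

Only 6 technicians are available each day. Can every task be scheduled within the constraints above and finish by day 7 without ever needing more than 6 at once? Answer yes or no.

yes

Schedule I@1, K@3, H@1, F@5, G@5, J@7: d1:4  d2:4  d3:5  d4:5  d5:5  d6:5  d7:3 — peak 5 ≤ 6.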